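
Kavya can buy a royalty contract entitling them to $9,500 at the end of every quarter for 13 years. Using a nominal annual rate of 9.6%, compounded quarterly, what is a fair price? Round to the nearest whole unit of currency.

$280,511

Periodic rate i = 0.096/4 = 0.024; n = 13 × 4 = 52 periods.
Annuity factor a(52|0.024) = 29.527440; PV = 9500 × 29.527440 = 280,510.6821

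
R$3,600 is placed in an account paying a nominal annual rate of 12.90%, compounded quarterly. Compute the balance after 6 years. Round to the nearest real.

R$7,712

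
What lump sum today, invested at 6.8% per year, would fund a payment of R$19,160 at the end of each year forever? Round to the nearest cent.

R$281,764.71

PV = C/r = 19160/0.068 = 281,764.7059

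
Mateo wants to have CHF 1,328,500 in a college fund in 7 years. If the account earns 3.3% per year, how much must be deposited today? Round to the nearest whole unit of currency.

PV = 1,328,500 / (1 + 0.033)^7 = 1,328,500 / 1.255169 = 1,058,423.0961

CHF 1,058,423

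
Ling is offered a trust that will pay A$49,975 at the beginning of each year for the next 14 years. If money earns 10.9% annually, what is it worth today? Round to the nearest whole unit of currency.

A$389,003

Annuity factor a(14|0.109) × (1+i) = 7.783951; PV = 49975 × 7.783951 = 389,002.9730
(Beginning-of-period payments → annuity-due factor ×(1+i).)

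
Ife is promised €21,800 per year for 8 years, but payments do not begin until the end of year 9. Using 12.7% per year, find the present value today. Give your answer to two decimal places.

Value one period before first payment (t=8): 21800 × [1 − (1+0.127)^(−8)] / 0.127 = 21800 × 4.848461 = 105,696.4597
Discount back 8 years: 105,696.4597 × (1+0.127)^(−8) = 105,696.4597 × 0.384245 = 40,613.3779

€40,613.38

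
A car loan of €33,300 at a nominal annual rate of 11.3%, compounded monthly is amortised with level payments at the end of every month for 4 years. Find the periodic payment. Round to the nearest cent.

i = 0.113/12 = 0.00941667 per month; n = 4·12 = 48.
Annuity-PV factor = 38.474186; PMT = 33300 / 38.474186 = 865.5154

€865.52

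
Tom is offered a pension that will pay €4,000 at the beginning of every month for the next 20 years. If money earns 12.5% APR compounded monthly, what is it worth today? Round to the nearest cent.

€355,736.50

With 12 periods per year: i = 0.0104167, n = 240.
PV = PMT · [1 − (1+i)^(−n)] / i × (1+i) = 4000 · 88.934126 = 355,736.5035
(Beginning-of-period payments → annuity-due factor ×(1+i).)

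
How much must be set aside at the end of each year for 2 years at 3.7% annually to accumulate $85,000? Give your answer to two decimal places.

PMT = 85000 / ( [(1+0.037)^2 − 1] / 0.037 ) = 85000 / 2.037000 = 41,728.0314

$41,728.03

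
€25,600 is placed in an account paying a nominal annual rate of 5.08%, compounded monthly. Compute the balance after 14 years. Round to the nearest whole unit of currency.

€52,054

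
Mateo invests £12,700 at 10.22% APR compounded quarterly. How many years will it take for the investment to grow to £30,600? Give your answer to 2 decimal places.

8.71 years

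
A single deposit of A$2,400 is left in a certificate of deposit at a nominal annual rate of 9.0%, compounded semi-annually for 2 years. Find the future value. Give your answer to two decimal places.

With 2 periods per year: i = 0.045, n = 4.
2,400 × (1+0.045)^4 = 2,400 × 1.192519 = 2,862.0446

A$2,862.04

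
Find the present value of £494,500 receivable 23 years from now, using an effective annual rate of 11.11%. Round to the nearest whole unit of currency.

£43,837

PV = FV·(1+i)^(−n) = 494,500 × 0.088650 = 43,837.3105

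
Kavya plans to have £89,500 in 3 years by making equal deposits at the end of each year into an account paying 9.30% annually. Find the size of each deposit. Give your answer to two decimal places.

£27,223.10

PMT = 89500 / ( [(1+0.093)^3 − 1] / 0.093 ) = 89500 / 3.287649 = 27,223.1008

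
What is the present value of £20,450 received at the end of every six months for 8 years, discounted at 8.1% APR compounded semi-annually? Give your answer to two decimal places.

£237,412.92

Periodic rate i = 0.081/2 = 0.0405; n = 8 × 2 = 16 periods.
PV = PMT · [1 − (1+i)^(−n)] / i = 20450 · 11.609434 = 237,412.9244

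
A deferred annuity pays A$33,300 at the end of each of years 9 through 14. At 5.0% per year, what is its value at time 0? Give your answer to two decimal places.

A$114,399.76

Value one period before first payment (t=8): 33300 × [1 − (1+0.05)^(−6)] / 0.05 = 33300 × 5.075692 = 169,020.5458
PV₀ = 169,020.5458 / (1+0.05)^8 = 169,020.5458 / 1.477455 = 114,399.7584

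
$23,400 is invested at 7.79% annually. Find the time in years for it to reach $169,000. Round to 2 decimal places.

(1+i)^n = 169000/23400 = 7.22222, so n = ln 7.22222 / ln 1.0779 = 26.3570 years

26.36 years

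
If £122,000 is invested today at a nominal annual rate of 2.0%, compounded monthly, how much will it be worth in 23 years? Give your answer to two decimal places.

Periodic rate i = 0.02/12 = 0.00166667; n = 23 × 12 = 276 periods.
122,000 × (1+0.00166667)^276 = 122,000 × 1.583468 = 193,183.0407

£193,183.04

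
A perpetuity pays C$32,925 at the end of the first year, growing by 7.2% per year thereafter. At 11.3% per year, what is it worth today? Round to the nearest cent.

C$803,048.78

PV = PMT / (i − g) = 32925 / (0.113 − 0.072) = 32925 / 0.041000 = 803,048.7805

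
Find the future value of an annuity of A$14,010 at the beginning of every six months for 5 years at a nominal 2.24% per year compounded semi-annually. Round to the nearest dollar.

A$149,027

i = 0.0224/2 = 0.0112 per half-year; n = 5·2 = 10.
FV = 14010 × [(1+0.0112)^10 − 1] / 0.0112 × (1+i) = 14010 × 10.637169 = 149,026.7318
(Beginning-of-period payments → annuity-due factor ×(1+i).)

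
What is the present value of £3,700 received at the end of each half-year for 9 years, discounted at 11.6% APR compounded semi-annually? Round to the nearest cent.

With 2 periods per year: i = 0.058, n = 18.
PV = PMT · [1 − (1+i)^(−n)] / i = 3700 · 10.992099 = 40,670.7672

£40,670.77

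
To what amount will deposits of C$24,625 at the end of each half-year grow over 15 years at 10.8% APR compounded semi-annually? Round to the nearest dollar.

Periodic rate i = 0.108/2 = 0.054; n = 15 × 2 = 30 periods.
FV = 24625 × [(1+0.054)^30 − 1] / 0.054 = 24625 × 71.188117 = 1,753,007.3703

C$1,753,007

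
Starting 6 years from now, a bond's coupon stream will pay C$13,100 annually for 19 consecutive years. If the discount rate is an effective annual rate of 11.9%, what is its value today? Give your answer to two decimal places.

C$55,334.52

PV at t=5 (ordinary 19-year annuity): 13100 × a(19|0.119) = 13100 × 7.410974 = 97,083.7541
Discount back 5 years: 97,083.7541 × (1+0.119)^(−5) = 97,083.7541 × 0.569967 = 55,334.5177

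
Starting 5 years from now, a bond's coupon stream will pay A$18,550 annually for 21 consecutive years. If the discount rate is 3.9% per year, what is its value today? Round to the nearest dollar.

A$225,383

Value one period before first payment (t=4): 18550 × [1 − (1+0.039)^(−21)] / 0.039 = 18550 × 14.159254 = 262,654.1670
PV₀ = 262,654.1670 / (1+0.039)^4 = 262,654.1670 / 1.165366 = 225,383.4928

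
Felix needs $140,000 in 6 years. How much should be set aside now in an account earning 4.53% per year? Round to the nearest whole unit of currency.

$107,320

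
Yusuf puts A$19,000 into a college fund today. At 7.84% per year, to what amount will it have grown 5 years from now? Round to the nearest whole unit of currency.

FV = 19,000 × (1 + 0.0784)^5 = 27,711.0510

A$27,711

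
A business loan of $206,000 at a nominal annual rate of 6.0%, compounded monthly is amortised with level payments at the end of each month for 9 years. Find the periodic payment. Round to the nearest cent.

$2,473.18

With 12 periods per year: i = 0.005, n = 108.
Annuity-PV factor = 83.293424; PMT = 206000 / 83.293424 = 2,473.1844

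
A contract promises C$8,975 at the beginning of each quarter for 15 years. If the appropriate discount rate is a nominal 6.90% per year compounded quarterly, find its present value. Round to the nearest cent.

C$339,589.40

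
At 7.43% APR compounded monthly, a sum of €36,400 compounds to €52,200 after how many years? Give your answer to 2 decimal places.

4.87 years

Periodic rate i = 0.0743/12 = 0.00619167.
n = ln(52200/36400) / ln(1+0.00619167) = ln(1.43407) / 0.006173 = 58.4057 months
= 58.4057/12 years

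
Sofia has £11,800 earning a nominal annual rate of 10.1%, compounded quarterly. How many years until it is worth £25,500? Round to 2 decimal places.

Periodic rate i = 0.101/4 = 0.02525.
n = ln(25500/11800) / ln(1+0.02525) = ln(2.16102) / 0.024936 = 30.9017 quarters
= 30.9017/4 years

7.73 years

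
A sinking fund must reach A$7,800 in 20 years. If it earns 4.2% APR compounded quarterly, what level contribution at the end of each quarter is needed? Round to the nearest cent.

A$62.70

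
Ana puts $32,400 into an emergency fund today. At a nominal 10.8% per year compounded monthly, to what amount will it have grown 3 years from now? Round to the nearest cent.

$44,732.89

With 12 periods per year: i = 0.009, n = 36.
FV = PV·(1+i)^n = 32,400 × 1.380645 = 44,732.8939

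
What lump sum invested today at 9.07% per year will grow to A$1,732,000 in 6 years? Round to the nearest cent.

A$1,028,764.59

PV = 1,732,000 / (1 + 0.0907)^6 = 1,732,000 / 1.683573 = 1,028,764.5933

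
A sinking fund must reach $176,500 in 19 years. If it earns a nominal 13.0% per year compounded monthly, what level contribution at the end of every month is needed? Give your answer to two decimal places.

$179.26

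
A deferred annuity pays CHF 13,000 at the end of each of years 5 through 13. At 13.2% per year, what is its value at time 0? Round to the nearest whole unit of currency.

CHF 40,327

PV at t=4 (ordinary 9-year annuity): 13000 × a(9|0.132) = 13000 × 5.093721 = 66,218.3693
PV₀ = 66,218.3693 / (1+0.132)^4 = 66,218.3693 / 1.642047 = 40,326.7083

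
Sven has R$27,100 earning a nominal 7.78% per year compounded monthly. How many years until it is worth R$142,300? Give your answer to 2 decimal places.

Periodic rate i = 0.0778/12 = 0.00648333.
n = ln(142300/27100) / ln(1+0.00648333) = ln(5.25092) / 0.006462 = 256.6232 months
= 256.6232/12 years

21.39 years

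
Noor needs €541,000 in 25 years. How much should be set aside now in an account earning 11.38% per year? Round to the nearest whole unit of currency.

€36,561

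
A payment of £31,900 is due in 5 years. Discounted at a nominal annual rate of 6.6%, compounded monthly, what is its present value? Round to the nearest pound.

£22,954

i = 0.066/12 = 0.0055 per month; n = 5·12 = 60.
PV = FV·(1+i)^(−n) = 31,900 × 0.719574 = 22,954.4128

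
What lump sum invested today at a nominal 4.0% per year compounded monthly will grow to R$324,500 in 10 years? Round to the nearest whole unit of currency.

R$217,664

i = 0.04/12 = 0.00333333 per month; n = 10·12 = 120.
PV = 324,500 / (1 + 0.00333333)^120 = 324,500 / 1.490833 = 217,663.5942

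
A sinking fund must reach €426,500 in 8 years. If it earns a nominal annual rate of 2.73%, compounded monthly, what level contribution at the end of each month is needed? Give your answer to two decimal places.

i = 0.0273/12 = 0.002275 per month; n = 8·12 = 96.
FV-annuity factor = 107.154303; PMT = 426500 / 107.154303 = 3,980.2415

€3,980.24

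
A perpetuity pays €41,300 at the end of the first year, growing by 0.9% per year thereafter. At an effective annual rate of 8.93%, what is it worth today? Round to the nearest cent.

€514,321.30

PV = PMT / (i − g) = 41300 / (0.0893 − 0.009) = 41300 / 0.080300 = 514,321.2951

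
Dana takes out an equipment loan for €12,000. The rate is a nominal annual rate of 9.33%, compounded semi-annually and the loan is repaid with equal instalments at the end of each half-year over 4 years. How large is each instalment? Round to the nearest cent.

Periodic rate i = 0.0933/2 = 0.04665; n = 4 × 2 = 8 periods.
Annuity-PV factor = 6.551649; PMT = 12000 / 6.551649 = 1,831.5999

€1,831.60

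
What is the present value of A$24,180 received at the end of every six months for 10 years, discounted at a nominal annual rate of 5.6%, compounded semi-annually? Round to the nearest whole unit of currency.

A$366,480

i = 0.056/2 = 0.028 per half-year; n = 10·2 = 20.
PV = PMT · [1 − (1+i)^(−n)] / i = 24180 · 15.156342 = 366,480.3463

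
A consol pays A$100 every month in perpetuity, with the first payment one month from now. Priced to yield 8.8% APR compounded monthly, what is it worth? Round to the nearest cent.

Periodic rate i = 0.088/12 = 0.00733333.
PV = PMT / i = 100 / 0.00733333 = 13,636.3636

A$13,636.36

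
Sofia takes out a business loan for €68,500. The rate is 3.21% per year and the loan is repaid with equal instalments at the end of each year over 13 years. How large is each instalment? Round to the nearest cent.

PMT = 68500 / ( [1 − (1+0.0321)^(−13)] / 0.0321 ) = 68500 / 10.493526 = 6,527.8342

€6,527.83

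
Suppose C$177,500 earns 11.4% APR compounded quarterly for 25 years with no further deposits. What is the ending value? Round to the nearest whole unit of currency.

With 4 periods per year: i = 0.0285, n = 100.
177,500 × (1+0.0285)^100 = 177,500 × 16.612294 = 2,948,682.1479

C$2,948,682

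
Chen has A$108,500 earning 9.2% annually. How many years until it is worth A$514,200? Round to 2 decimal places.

17.68 years

(1+i)^n = 514200/108500 = 4.73917, so n = ln 4.73917 / ln 1.092 = 17.6781 years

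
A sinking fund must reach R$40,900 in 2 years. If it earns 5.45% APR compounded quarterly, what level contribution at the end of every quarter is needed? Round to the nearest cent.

R$4,873.65

Periodic rate i = 0.0545/4 = 0.013625; n = 2 × 4 = 8 periods.
PMT = 40900 / ( [(1+0.013625)^8 − 1] / 0.013625 ) = 40900 / 8.392075 = 4,873.6457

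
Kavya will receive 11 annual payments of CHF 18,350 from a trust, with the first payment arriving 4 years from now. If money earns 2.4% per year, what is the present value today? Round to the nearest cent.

CHF 163,512.08

PV at t=3 (ordinary 11-year annuity): 18350 × a(11|0.024) = 18350 × 9.567834 = 175,569.7587
PV₀ = 175,569.7587 / (1+0.024)^3 = 175,569.7587 / 1.073742 = 163,512.0797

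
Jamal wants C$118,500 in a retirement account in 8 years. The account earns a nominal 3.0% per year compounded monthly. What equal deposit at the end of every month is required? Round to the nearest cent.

With 12 periods per year: i = 0.0025, n = 96.
PMT = 118500 / ( [(1+0.0025)^96 − 1] / 0.0025 ) = 118500 / 108.347387 = 1,093.7043

C$1,093.70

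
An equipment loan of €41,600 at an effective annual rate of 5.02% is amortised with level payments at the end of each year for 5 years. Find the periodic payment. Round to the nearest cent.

€9,613.86

Annuity-PV factor = 4.327084; PMT = 41600 / 4.327084 = 9,613.8644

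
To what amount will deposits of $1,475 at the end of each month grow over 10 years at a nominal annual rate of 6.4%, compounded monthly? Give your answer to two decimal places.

$247,041.78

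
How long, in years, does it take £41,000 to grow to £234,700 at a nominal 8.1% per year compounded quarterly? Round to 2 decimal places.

21.76 years

Periodic rate i = 0.081/4 = 0.02025.
(1+i)^n = 234700/41000 = 5.72439, so n = ln 5.72439 / ln 1.02025 = 87.0293 quarters
= 87.0293/4 years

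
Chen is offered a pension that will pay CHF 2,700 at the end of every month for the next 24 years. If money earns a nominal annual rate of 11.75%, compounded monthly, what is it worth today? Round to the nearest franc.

Periodic rate i = 0.1175/12 = 0.00979167; n = 24 × 12 = 288 periods.
Annuity factor a(288|0.00979167) = 95.956169; PV = 2700 × 95.956169 = 259,081.6566

CHF 259,082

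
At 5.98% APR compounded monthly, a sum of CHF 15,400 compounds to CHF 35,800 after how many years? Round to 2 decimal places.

14.14 years

Periodic rate i = 0.0598/12 = 0.00498333.
n = ln(35800/15400) / ln(1+0.00498333) = ln(2.32468) / 0.004971 = 169.7018 months
= 169.7018/12 years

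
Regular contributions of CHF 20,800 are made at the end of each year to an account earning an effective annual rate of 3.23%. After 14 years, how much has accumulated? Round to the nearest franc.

CHF 360,986

FV = 20800 × [(1+0.0323)^14 − 1] / 0.0323 = 20800 × 17.355078 = 360,985.6265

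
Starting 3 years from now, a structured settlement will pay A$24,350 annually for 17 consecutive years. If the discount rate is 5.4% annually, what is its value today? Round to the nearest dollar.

Value one period before first payment (t=2): 24350 × [1 − (1+0.054)^(−17)] / 0.054 = 24350 × 10.944683 = 266,503.0370
PV₀ = 266,503.0370 / (1+0.054)^2 = 266,503.0370 / 1.110916 = 239,894.8588

A$239,895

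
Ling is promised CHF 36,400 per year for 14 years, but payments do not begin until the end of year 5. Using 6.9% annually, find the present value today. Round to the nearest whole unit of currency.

CHF 245,235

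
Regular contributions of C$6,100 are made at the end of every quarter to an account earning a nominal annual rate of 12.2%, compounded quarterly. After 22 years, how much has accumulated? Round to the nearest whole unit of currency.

Periodic rate i = 0.122/4 = 0.0305; n = 22 × 4 = 88 periods.
Accumulation factor s(88|0.0305) = 428.449775; FV = 6100 × 428.449775 = 2,613,543.6274

C$2,613,544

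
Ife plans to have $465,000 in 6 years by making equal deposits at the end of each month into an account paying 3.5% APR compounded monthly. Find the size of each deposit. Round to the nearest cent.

$5,813.30

Periodic rate i = 0.035/12 = 0.00291667; n = 6 × 12 = 72 periods.
FV-annuity factor = 79.988927; PMT = 465000 / 79.988927 = 5,813.3046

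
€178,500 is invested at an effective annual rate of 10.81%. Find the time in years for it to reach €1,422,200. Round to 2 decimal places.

20.22 years

(1+i)^n = 1.4222e+06/178500 = 7.96751, so n = ln 7.96751 / ln 1.1081 = 20.2186 years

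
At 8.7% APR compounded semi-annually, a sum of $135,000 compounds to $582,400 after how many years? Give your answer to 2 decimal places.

Periodic rate i = 0.087/2 = 0.0435.
(1+i)^n = 582400/135000 = 4.31407, so n = ln 4.31407 / ln 1.0435 = 34.3323 half-years
= 34.3323/2 years

17.17 years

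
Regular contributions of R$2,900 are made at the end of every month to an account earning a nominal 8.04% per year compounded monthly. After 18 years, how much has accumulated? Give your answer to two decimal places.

R$1,398,373.61

i = 0.0804/12 = 0.0067 per month; n = 18·12 = 216.
Accumulation factor s(216|0.0067) = 482.197795; FV = 2900 × 482.197795 = 1,398,373.6055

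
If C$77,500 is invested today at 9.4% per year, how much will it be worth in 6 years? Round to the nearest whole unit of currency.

FV = PV·(1+i)^n = 77,500 × 1.714368 = 132,863.4834

C$132,863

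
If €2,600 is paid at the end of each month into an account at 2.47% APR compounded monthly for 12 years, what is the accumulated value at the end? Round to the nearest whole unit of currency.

i = 0.0247/12 = 0.00205833 per month; n = 12·12 = 144.
Accumulation factor s(144|0.00205833) = 167.416221; FV = 2600 × 167.416221 = 435,282.1756

€435,282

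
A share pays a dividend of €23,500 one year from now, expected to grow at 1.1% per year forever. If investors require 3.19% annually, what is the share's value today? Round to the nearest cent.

PV = PMT / (i − g) = 23500 / (0.0319 − 0.011) = 23500 / 0.020900 = 1,124,401.9139

€1,124,401.91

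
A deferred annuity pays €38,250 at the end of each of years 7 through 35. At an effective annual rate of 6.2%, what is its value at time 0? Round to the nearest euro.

€354,882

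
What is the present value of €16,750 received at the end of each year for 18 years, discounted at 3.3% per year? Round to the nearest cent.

PV = PMT · [1 − (1+i)^(−n)] / i = 16750 · 13.411061 = 224,635.2788

€224,635.28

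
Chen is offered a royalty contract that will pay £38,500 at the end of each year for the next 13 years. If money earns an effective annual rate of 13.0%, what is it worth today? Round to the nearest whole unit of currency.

PV = PMT · [1 − (1+i)^(−n)] / i = 38500 · 6.121812 = 235,689.7435

£235,690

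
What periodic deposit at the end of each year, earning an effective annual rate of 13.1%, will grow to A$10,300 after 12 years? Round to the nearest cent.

FV-annuity factor = 25.807467; PMT = 10300 / 25.807467 = 399.1093

A$399.11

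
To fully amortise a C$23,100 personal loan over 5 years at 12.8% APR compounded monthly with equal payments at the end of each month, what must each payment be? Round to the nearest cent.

With 12 periods per year: i = 0.0106667, n = 60.
Annuity-PV factor = 44.148508; PMT = 23100 / 44.148508 = 523.2340

C$523.23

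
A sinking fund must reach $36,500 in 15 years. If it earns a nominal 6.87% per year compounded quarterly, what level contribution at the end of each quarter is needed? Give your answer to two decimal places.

i = 0.0687/4 = 0.017175 per quarter; n = 15·4 = 60.
FV-annuity factor = 103.525696; PMT = 36500 / 103.525696 = 352.5695

$352.57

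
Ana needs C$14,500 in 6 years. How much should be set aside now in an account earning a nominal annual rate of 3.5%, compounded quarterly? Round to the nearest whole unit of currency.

C$11,764

With 4 periods per year: i = 0.00875, n = 24.
PV = 14,500 / (1 + 0.00875)^24 = 14,500 / 1.232552 = 11,764.2124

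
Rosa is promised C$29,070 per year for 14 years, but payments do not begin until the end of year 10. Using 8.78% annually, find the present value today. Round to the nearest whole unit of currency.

PV at t=9 (ordinary 14-year annuity): 29070 × a(14|0.0878) = 29070 × 7.883467 = 229,172.3760
PV₀ = 229,172.3760 / (1+0.0878)^9 = 229,172.3760 / 2.132758 = 107,453.5522

C$107,454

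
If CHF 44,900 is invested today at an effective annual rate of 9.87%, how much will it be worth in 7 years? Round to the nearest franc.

CHF 86,776

44,900 × (1+0.0987)^7 = 44,900 × 1.932653 = 86,776.1170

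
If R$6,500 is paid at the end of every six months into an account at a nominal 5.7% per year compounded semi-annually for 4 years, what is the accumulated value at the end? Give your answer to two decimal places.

Periodic rate i = 0.057/2 = 0.0285; n = 4 × 2 = 8 periods.
Accumulation factor s(8|0.0285) = 8.845144; FV = 6500 × 8.845144 = 57,493.4355

R$57,493.44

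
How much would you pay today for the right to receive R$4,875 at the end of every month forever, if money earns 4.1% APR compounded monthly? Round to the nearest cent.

R$1,426,829.27

Periodic rate i = 0.041/12 = 0.00341667.
PV = PMT / i = 4875 / 0.00341667 = 1,426,829.2683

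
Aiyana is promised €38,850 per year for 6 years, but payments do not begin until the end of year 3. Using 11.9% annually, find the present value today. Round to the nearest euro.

Value one period before first payment (t=2): 38850 × [1 − (1+0.119)^(−6)] / 0.119 = 38850 × 4.123078 = 160,181.5802
PV₀ = 160,181.5802 / (1+0.119)^2 = 160,181.5802 / 1.252161 = 127,924.1090

€127,924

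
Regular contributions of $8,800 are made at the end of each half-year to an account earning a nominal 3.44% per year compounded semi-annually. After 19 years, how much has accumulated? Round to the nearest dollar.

$466,500

Periodic rate i = 0.0344/2 = 0.0172; n = 19 × 2 = 38 periods.
Accumulation factor s(38|0.0172) = 53.011346; FV = 8800 × 53.011346 = 466,499.8478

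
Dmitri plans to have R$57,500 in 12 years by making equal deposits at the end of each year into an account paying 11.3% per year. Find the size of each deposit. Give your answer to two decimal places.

R$2,486.02

FV-annuity factor = 23.129343; PMT = 57500 / 23.129343 = 2,486.0196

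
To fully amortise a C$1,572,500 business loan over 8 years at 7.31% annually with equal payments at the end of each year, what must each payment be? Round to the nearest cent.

PMT = 1.5725e+06 / ( [1 − (1+0.0731)^(−8)] / 0.0731 ) = 1.5725e+06 / 5.900223 = 266,515.3705

C$266,515.37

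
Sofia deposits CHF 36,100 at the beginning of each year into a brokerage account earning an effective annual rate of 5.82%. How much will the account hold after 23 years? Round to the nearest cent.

FV = 36100 × [(1+0.0582)^23 − 1] / 0.0582 × (1+i) = 36100 × 48.606600 = 1,754,698.2539
(Beginning-of-period payments → annuity-due factor ×(1+i).)

CHF 1,754,698.25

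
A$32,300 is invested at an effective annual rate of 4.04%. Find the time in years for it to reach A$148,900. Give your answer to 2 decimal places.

n = ln(148900/32300) / ln(1+0.0404) = ln(4.60991) / 0.039605 = 38.5860 years

38.59 years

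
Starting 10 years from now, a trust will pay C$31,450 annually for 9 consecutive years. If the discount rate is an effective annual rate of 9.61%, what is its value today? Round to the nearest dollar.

PV at t=9 (ordinary 9-year annuity): 31450 × a(9|0.0961) = 31450 × 5.849394 = 183,963.4417
Discount back 9 years: 183,963.4417 × (1+0.0961)^(−9) = 183,963.4417 × 0.437873 = 80,552.6674

C$80,553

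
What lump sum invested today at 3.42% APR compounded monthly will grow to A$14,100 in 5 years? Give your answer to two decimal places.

A$11,886.67

Periodic rate i = 0.0342/12 = 0.00285; n = 5 × 12 = 60 periods.
PV = FV·(1+i)^(−n) = 14,100 × 0.843027 = 11,886.6748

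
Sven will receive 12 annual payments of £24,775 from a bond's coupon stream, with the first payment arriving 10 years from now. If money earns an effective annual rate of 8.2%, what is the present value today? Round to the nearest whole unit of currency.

£90,913

Value one period before first payment (t=9): 24775 × [1 − (1+0.082)^(−12)] / 0.082 = 24775 × 7.458606 = 184,786.9598
PV₀ = 184,786.9598 / (1+0.082)^9 = 184,786.9598 / 2.032569 = 90,912.9967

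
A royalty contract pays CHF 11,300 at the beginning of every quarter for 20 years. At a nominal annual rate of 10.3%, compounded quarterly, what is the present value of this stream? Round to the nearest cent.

Periodic rate i = 0.103/4 = 0.02575; n = 20 × 4 = 80 periods.
Annuity factor a(80|0.02575) × (1+i) = 34.623697; PV = 11300 × 34.623697 = 391,247.7813
(annuity-due: payments at period start, so ×(1+i).)

CHF 391,247.78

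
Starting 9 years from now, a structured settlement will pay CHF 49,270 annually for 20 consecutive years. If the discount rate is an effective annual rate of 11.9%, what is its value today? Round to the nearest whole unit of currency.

PV at t=8 (ordinary 20-year annuity): 49270 × a(20|0.119) = 49270 × 7.516509 = 370,338.3995
PV₀ = 370,338.3995 / (1+0.119)^8 = 370,338.3995 / 2.458333 = 150,646.1556

CHF 150,646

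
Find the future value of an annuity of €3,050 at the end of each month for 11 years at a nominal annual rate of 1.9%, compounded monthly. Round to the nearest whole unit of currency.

i = 0.019/12 = 0.00158333 per month; n = 11·12 = 132.
FV = PMT · [(1+i)^n − 1] / i = 3050 · 146.678723 = 447,370.1064

€447,370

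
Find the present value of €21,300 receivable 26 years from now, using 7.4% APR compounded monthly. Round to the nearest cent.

With 12 periods per year: i = 0.00616667, n = 312.
Discount factor = (1+0.00616667)^(−312) = 0.146887; PV = 21,300 × 0.146887 = 3,128.6923

€3,128.69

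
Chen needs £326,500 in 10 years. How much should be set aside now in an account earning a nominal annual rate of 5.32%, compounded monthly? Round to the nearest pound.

With 12 periods per year: i = 0.00443333, n = 120.
PV = FV·(1+i)^(−n) = 326,500 × 0.588120 = 192,021.1921

£192,021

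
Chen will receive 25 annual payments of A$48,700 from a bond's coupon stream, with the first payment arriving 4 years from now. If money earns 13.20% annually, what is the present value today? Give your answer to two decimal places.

Value one period before first payment (t=3): 48700 × [1 − (1+0.132)^(−25)] / 0.132 = 48700 × 7.234356 = 352,313.1419
Discount back 3 years: 352,313.1419 × (1+0.132)^(−3) = 352,313.1419 × 0.689383 = 242,878.7745

A$242,878.77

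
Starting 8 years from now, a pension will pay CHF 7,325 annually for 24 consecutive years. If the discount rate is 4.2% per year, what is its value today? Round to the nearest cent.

PV at t=7 (ordinary 24-year annuity): 7325 × a(24|0.042) = 7325 × 14.939486 = 109,431.7374
PV₀ = 109,431.7374 / (1+0.042)^7 = 109,431.7374 / 1.333749 = 82,048.2385

CHF 82,048.24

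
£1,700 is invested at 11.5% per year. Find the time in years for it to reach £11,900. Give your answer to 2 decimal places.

17.88 years

n = ln(11900/1700) / ln(1+0.115) = ln(7.00000) / 0.108854 = 17.8763 years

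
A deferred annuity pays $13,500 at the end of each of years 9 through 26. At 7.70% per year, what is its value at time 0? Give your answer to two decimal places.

$71,371.89

Value one period before first payment (t=8): 13500 × [1 − (1+0.077)^(−18)] / 0.077 = 13500 × 9.570157 = 129,197.1258
Discount back 8 years: 129,197.1258 × (1+0.077)^(−8) = 129,197.1258 × 0.552426 = 71,371.8946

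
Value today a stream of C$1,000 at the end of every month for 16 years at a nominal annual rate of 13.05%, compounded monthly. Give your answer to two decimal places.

C$80,428.54

Periodic rate i = 0.1305/12 = 0.010875; n = 16 × 12 = 192 periods.
PV = PMT · [1 − (1+i)^(−n)] / i = 1000 · 80.428539 = 80,428.5393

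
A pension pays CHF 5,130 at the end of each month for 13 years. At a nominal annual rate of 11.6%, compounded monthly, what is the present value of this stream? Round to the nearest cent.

CHF 412,366.51

i = 0.116/12 = 0.00966667 per month; n = 13·12 = 156.
Annuity factor a(156|0.00966667) = 80.383335; PV = 5130 × 80.383335 = 412,366.5064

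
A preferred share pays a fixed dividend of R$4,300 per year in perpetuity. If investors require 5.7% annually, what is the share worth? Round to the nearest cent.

R$75,438.60

PV = C/r = 4300/0.057 = 75,438.5965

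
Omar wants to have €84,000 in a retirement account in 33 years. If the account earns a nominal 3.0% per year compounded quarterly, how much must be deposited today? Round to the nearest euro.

€31,328

i = 0.03/4 = 0.0075 per quarter; n = 33·4 = 132.
Discount factor = (1+0.0075)^(−132) = 0.372952; PV = 84,000 × 0.372952 = 31,327.9553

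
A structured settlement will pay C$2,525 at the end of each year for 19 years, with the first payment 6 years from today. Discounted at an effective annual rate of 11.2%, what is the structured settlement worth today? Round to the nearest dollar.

C$11,495

PV at t=5 (ordinary 19-year annuity): 2525 × a(19|0.112) = 2525 × 7.740641 = 19,545.1184
Discount back 5 years: 19,545.1184 × (1+0.112)^(−5) = 19,545.1184 × 0.588134 = 11,495.1428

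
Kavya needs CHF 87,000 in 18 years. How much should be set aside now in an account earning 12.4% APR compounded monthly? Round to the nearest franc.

CHF 9,444

i = 0.124/12 = 0.0103333 per month; n = 18·12 = 216.
Discount factor = (1+0.0103333)^(−216) = 0.108550; PV = 87,000 × 0.108550 = 9,443.8269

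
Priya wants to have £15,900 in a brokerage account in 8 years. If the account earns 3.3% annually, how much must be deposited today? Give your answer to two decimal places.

Discount factor = (1+0.033)^(−8) = 0.771254; PV = 15,900 × 0.771254 = 12,262.9386

£12,262.94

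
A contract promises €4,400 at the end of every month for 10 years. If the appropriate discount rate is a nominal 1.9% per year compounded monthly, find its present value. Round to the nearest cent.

Periodic rate i = 0.019/12 = 0.00158333; n = 10 × 12 = 120 periods.
PV = 4400 × [1 − (1+0.00158333)^(−120)] / 0.00158333 = 4400 × 109.210484 = 480,526.1289

€480,526.13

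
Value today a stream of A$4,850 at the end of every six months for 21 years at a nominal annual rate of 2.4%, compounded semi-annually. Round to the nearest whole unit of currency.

Periodic rate i = 0.024/2 = 0.012; n = 21 × 2 = 42 periods.
PV = PMT · [1 − (1+i)^(−n)] / i = 4850 · 32.839629 = 159,272.2029

A$159,272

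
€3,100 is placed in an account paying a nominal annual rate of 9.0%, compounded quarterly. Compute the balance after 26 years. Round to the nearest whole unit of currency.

€31,358

Periodic rate i = 0.09/4 = 0.0225; n = 26 × 4 = 104 periods.
3,100 × (1+0.0225)^104 = 3,100 × 10.115444 = 31,357.8753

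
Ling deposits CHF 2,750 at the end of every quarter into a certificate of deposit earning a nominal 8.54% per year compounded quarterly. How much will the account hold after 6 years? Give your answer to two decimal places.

CHF 85,052.16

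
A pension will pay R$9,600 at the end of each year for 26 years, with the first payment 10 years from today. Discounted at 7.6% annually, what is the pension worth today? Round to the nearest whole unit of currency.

R$55,607

PV at t=9 (ordinary 26-year annuity): 9600 × a(26|0.076) = 9600 × 11.198746 = 107,507.9640
Discount back 9 years: 107,507.9640 × (1+0.076)^(−9) = 107,507.9640 × 0.517237 = 55,607.0934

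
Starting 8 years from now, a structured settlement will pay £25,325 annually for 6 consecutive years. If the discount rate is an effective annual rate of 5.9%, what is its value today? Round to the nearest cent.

Value one period before first payment (t=7): 25325 × [1 − (1+0.059)^(−6)] / 0.059 = 25325 × 4.932812 = 124,923.4639
Discount back 7 years: 124,923.4639 × (1+0.059)^(−7) = 124,923.4639 × 0.669466 = 83,631.9643

£83,631.96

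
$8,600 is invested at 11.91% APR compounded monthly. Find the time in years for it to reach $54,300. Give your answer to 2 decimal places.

15.55 years

Periodic rate i = 0.1191/12 = 0.009925.
n = ln(54300/8600) / ln(1+0.009925) = ln(6.31395) / 0.009876 = 186.5886 months
= 186.5886/12 years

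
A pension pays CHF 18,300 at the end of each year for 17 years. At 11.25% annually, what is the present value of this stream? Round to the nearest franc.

PV = 18300 × [1 − (1+0.1125)^(−17)] / 0.1125 = 18300 × 7.437622 = 136,108.4914

CHF 136,108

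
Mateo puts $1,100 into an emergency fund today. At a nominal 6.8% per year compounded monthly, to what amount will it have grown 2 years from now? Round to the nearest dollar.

$1,260

With 12 periods per year: i = 0.00566667, n = 24.
FV = PV·(1+i)^n = 1,100 × 1.145242 = 1,259.7664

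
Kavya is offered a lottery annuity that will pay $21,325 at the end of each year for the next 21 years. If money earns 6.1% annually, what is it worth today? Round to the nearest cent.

$248,772.61

PV = PMT · [1 − (1+i)^(−n)] / i = 21325 · 11.665773 = 248,772.6131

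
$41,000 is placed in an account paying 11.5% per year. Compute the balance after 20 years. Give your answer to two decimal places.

41,000 × (1+0.115)^20 = 41,000 × 8.820584 = 361,643.9502

$361,643.95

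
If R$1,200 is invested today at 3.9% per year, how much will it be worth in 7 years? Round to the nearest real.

FV = 1,200 × (1 + 0.039)^7 = 1,568.5201

R$1,569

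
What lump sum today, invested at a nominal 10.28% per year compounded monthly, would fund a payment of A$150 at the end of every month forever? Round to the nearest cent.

A$17,509.73

Periodic rate i = 0.1028/12 = 0.00856667.
PV = PMT / i = 150 / 0.00856667 = 17,509.7276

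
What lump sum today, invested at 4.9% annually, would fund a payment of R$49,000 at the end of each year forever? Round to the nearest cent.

PV = C/r = 49000/0.049 = 1,000,000.0000

R$1,000,000.00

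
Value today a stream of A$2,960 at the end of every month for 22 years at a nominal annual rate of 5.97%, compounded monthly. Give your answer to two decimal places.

i = 0.0597/12 = 0.004975 per month; n = 22·12 = 264.
PV = 2960 × [1 − (1+0.004975)^(−264)] / 0.004975 = 2960 × 146.777632 = 434,461.7897

A$434,461.79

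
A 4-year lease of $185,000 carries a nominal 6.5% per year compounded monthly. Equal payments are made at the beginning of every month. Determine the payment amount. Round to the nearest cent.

$4,363.63

i = 0.065/12 = 0.00541667 per month; n = 4·12 = 48.
Annuity-PV factor × (1+i) = 42.395896; PMT = 185000 / 42.395896 = 4,363.6300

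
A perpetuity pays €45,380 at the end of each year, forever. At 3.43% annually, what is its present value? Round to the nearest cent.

€1,323,032.07

PV = PMT / i = 45380 / 0.0343 = 1,323,032.0700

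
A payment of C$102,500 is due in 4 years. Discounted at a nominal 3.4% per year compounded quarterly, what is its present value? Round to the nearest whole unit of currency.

C$89,518

With 4 periods per year: i = 0.0085, n = 16.
PV = 102,500 / (1 + 0.0085)^16 = 102,500 / 1.145024 = 89,517.8050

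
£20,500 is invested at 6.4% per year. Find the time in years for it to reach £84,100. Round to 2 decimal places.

(1+i)^n = 84100/20500 = 4.10244, so n = ln 4.10244 / ln 1.064 = 22.7545 years

22.75 years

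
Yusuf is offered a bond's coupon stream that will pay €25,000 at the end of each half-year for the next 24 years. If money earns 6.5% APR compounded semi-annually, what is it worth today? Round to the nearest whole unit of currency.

€603,526

Periodic rate i = 0.065/2 = 0.0325; n = 24 × 2 = 48 periods.
Annuity factor a(48|0.0325) = 24.141059; PV = 25000 × 24.141059 = 603,526.4793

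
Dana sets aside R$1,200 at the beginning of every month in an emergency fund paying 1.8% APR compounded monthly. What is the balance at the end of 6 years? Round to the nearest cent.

R$91,302.83

i = 0.018/12 = 0.0015 per month; n = 6·12 = 72.
FV = PMT · [(1+i)^n − 1] / i × (1+i) = 1200 · 76.085692 = 91,302.8302
(annuity-due: payments at period start, so ×(1+i).)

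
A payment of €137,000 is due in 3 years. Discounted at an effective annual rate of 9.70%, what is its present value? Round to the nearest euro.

€103,777

PV = 137,000 / (1 + 0.097)^3 = 137,000 / 1.320140 = 103,776.8979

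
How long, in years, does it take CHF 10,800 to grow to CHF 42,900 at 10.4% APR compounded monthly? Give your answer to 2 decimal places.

13.32 years

Periodic rate i = 0.104/12 = 0.00866667.
n = ln(42900/10800) / ln(1+0.00866667) = ln(3.97222) / 0.008629 = 159.8416 months
= 159.8416/12 years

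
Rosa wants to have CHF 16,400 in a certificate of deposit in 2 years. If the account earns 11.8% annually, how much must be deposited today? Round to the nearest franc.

PV = FV·(1+i)^(−n) = 16,400 × 0.800049 = 13,120.7977

CHF 13,121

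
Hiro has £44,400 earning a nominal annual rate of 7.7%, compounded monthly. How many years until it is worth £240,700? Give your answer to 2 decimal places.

Periodic rate i = 0.077/12 = 0.00641667.
(1+i)^n = 240700/44400 = 5.42117, so n = ln 5.42117 / ln 1.00642 = 264.2695 months
= 264.2695/12 years

22.02 years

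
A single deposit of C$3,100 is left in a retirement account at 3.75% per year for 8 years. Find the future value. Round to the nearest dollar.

C$4,162

FV = PV·(1+i)^n = 3,100 × 1.342471 = 4,161.6594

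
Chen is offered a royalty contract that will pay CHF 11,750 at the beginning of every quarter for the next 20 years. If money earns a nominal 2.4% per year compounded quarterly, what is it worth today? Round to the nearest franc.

CHF 749,279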